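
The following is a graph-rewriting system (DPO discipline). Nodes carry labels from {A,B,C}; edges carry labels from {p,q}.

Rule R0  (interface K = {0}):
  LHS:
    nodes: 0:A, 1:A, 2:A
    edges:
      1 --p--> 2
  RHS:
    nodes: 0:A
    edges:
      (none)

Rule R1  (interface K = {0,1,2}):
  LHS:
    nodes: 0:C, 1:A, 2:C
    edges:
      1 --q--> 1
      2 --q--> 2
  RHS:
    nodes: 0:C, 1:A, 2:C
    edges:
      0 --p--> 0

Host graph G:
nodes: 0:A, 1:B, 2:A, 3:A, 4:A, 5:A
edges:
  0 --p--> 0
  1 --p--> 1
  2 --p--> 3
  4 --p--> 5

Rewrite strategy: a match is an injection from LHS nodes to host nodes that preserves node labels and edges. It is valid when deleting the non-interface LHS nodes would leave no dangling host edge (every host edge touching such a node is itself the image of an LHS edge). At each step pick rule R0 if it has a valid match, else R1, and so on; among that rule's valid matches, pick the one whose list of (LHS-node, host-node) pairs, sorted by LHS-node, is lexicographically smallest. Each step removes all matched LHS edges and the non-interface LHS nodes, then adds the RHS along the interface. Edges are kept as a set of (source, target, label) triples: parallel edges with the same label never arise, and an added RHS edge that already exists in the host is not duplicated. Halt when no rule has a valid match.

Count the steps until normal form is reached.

[0] host  ⇒  6 nodes, 4 edges  {0-p->0 1-p->1 2-p->3 4-p->5}
[1] R0 @ {0↦0, 1↦2, 2↦3}  ⇒  4 nodes, 3 edges  {0-p->0 1-p->1 4-p->5}
[2] R0 @ {0↦0, 1↦4, 2↦5}  ⇒  2 nodes, 2 edges  {0-p->0 1-p->1}
final graph: no rule applies after step 2

Answer: 2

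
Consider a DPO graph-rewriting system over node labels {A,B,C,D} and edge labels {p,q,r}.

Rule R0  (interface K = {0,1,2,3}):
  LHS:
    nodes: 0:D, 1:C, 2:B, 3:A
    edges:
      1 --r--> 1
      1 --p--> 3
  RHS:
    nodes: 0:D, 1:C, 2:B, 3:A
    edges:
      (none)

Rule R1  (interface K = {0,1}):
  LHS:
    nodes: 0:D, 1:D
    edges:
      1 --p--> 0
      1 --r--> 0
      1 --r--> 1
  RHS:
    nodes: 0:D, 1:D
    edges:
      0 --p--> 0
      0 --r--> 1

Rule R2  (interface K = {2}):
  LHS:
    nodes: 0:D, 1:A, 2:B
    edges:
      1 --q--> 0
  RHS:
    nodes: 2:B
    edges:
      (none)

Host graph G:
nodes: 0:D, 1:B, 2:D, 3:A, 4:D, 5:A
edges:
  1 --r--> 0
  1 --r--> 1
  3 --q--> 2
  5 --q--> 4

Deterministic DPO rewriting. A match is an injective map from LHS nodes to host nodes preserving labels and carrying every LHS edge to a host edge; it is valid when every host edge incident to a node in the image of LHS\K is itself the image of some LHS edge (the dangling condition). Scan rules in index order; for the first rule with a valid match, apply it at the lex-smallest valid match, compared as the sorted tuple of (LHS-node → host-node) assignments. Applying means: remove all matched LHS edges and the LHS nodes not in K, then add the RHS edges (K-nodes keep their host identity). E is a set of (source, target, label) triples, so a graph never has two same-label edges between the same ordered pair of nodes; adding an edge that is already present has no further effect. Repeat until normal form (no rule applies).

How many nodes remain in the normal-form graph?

[0] host  ⇒  6 nodes, 4 edges  {1-r->0 1-r->1 3-q->2 5-q->4}
[1] R2 @ {0↦2, 1↦3, 2↦1}  ⇒  4 nodes, 3 edges  {1-r->0 1-r->1 5-q->4}
[2] R2 @ {0↦4, 1↦5, 2↦1}  ⇒  2 nodes, 2 edges  {1-r->0 1-r->1}
final graph: no rule applies after step 2
NF nodes: {0:D, 1:B}

Answer: 2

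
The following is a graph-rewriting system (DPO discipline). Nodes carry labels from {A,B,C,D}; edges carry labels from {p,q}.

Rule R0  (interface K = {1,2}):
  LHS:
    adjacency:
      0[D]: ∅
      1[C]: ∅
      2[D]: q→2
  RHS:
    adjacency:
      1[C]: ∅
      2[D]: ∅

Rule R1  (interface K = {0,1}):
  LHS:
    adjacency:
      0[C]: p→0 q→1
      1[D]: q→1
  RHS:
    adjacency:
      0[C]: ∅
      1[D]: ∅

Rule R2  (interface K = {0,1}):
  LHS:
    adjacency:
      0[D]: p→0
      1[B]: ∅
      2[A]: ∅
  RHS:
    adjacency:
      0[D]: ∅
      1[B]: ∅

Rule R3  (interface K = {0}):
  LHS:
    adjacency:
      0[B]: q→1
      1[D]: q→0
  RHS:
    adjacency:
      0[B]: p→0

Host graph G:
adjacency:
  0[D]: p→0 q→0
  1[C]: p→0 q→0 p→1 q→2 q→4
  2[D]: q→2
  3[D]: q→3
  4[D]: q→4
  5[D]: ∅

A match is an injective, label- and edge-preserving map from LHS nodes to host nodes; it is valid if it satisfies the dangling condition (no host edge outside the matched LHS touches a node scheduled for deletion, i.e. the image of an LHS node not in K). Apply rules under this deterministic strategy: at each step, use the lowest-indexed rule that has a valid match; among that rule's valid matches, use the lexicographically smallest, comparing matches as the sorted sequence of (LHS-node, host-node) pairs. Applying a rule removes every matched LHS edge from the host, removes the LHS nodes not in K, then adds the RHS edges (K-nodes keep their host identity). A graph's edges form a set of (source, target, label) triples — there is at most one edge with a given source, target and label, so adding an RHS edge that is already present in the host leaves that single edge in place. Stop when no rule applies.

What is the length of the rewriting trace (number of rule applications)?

Answer: 4

Steps:
start.  V:6 E:10  edges: 0-p->0 0-q->0 1-p->0 1-q->0 1-p->1 1-q->2 1-q->4 2-q->2 3-q->3 4-q->4
1. fire R0 via {0↦5, 1↦1, 2↦0}  →  V:5 E:9  edges: 0-p->0 1-p->0 1-q->0 1-p->1 1-q->2 1-q->4 2-q->2 3-q->3 4-q->4
2. fire R1 via {0↦1, 1↦2}  →  V:5 E:6  edges: 0-p->0 1-p->0 1-q->0 1-q->4 3-q->3 4-q->4
3. fire R0 via {0↦2, 1↦1, 2↦3}  →  V:4 E:5  edges: 0-p->0 1-p->0 1-q->0 1-q->4 4-q->4
4. fire R0 via {0↦3, 1↦1, 2↦4}  →  V:3 E:4  edges: 0-p->0 1-p->0 1-q->0 1-q->4
final graph: no rule applies after step 4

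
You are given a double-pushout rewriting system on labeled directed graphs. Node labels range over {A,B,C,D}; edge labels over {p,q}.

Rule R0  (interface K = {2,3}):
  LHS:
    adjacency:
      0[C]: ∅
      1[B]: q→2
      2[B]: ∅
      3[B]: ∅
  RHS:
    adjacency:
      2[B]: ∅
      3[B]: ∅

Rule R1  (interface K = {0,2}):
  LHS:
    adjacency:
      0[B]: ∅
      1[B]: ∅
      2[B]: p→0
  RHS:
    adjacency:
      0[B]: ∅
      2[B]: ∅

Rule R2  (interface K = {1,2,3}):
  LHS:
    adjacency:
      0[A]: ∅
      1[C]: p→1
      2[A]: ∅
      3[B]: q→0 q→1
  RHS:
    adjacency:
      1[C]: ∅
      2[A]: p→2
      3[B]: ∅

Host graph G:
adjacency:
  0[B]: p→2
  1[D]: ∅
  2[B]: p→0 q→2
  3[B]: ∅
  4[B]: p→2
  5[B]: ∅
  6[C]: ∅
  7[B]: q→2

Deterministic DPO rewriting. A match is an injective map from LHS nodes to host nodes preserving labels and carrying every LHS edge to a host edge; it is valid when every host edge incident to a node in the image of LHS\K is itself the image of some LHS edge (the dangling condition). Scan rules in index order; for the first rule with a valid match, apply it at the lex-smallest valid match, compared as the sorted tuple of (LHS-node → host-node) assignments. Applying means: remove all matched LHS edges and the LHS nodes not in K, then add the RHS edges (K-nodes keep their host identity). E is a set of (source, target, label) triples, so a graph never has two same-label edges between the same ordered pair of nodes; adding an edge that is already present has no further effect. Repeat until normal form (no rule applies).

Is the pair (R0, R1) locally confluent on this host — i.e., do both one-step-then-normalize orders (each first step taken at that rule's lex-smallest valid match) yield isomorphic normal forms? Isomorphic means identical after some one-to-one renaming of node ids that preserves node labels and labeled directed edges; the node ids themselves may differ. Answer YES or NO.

branch R0-first: apply at {0↦6, 1↦7, 2↦2, 3↦0} → |E|=4, then 3 more step(s) → NF |V|=3 |E|=1 V={1:D, 2:B, 4:B} E=2-q->2
branch R1-first: apply at {0↦0, 1↦3, 2↦2} → |E|=4, then 3 more step(s) → NF |V|=3 |E|=1 V={1:D, 2:B, 4:B} E=2-q->2
graphs isomorphic (equal up to label-preserving node renaming)

Answer: YES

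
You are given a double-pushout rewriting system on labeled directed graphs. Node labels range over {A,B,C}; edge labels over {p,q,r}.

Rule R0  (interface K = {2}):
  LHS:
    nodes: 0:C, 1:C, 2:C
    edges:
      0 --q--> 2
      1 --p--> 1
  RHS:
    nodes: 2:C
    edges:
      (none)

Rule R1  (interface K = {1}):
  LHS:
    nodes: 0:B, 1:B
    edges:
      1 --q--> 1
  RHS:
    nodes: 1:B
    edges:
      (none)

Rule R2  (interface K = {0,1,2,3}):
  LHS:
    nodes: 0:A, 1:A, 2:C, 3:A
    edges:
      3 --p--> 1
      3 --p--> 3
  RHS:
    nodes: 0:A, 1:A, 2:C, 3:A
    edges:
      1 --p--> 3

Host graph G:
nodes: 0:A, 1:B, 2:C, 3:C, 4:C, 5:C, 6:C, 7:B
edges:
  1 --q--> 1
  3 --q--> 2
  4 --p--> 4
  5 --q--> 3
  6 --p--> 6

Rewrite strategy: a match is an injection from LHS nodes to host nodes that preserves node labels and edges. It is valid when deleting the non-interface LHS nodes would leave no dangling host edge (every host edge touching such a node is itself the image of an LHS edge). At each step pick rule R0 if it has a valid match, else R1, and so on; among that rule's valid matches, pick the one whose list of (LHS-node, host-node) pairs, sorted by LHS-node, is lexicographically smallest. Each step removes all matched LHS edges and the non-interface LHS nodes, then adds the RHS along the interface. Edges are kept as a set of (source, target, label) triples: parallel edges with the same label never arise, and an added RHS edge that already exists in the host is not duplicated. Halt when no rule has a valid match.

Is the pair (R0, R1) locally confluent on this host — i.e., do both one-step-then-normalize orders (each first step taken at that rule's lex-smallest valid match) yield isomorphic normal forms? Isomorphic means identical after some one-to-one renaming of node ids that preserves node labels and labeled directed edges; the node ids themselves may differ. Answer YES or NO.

Answer: YES

Steps:
branch R0-first: apply at {0↦5, 1↦4, 2↦3} → |E|=3, then 2 more step(s) → NF |V|=3 |E|=0 V={0:A, 1:B, 2:C} E=∅
branch R1-first: apply at {0↦7, 1↦1} → |E|=4, then 2 more step(s) → NF |V|=3 |E|=0 V={0:A, 1:B, 2:C} E=∅
graphs isomorphic (equal up to label-preserving node renaming)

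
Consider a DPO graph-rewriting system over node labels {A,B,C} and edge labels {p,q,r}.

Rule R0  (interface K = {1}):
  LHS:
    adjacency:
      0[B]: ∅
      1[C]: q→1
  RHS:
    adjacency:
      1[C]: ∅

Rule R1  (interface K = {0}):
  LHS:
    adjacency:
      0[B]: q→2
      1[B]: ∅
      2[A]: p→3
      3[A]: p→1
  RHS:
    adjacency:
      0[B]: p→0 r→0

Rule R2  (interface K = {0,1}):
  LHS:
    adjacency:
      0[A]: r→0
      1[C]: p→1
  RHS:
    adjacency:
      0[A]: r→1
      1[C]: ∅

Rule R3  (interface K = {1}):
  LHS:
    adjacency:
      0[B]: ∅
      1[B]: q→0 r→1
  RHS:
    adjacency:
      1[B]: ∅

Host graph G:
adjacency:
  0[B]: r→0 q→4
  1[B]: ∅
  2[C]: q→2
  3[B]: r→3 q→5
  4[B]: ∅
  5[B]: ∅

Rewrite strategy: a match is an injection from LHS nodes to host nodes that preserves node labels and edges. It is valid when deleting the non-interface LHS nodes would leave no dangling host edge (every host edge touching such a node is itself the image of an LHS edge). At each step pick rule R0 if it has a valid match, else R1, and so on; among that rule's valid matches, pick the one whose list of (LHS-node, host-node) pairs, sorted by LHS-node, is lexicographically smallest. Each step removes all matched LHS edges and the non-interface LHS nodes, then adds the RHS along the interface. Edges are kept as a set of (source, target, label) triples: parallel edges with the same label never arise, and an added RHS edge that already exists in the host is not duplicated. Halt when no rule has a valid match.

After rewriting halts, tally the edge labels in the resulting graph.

Answer: (no edges)

Steps:
start.  V:6 E:5  edges: 0-r->0 0-q->4 2-q->2 3-r->3 3-q->5
1. fire R0 via {0↦1, 1↦2}  →  V:5 E:4  edges: 0-r->0 0-q->4 3-r->3 3-q->5
2. fire R3 via {0↦4, 1↦0}  →  V:4 E:2  edges: 3-r->3 3-q->5
3. fire R3 via {0↦5, 1↦3}  →  V:3 E:0  edges: ∅
final graph: no rule applies after step 3
NF edges: []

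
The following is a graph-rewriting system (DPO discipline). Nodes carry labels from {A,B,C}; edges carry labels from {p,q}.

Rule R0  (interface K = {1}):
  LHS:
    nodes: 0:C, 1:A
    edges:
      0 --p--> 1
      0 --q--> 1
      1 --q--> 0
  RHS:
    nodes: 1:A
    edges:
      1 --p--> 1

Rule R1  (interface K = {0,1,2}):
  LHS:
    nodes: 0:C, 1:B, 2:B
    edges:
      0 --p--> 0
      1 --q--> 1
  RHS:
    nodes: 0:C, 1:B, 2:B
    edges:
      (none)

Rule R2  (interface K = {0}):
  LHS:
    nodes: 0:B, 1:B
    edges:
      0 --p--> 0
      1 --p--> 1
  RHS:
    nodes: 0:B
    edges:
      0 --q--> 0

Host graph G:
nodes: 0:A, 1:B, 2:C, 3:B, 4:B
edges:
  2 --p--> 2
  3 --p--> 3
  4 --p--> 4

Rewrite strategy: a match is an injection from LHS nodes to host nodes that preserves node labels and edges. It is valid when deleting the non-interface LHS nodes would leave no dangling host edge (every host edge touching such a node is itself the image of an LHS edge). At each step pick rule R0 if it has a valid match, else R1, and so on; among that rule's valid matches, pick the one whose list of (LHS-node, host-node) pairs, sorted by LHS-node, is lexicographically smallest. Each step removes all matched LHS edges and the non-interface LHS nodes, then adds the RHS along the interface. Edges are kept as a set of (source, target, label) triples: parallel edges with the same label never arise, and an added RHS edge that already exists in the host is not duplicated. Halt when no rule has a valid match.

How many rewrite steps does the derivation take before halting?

Answer: 2

Steps:
initial: |V|=5 |E|=3  E = 2-p->2 3-p->3 4-p->4
step 1: apply R2 at {0↦3, 1↦4}  → |V|=4 |E|=2  E = 2-p->2 3-q->3
step 2: apply R1 at {0↦2, 1↦3, 2↦1}  → |V|=4 |E|=0  E = ∅
normal form: no rule applies after step 2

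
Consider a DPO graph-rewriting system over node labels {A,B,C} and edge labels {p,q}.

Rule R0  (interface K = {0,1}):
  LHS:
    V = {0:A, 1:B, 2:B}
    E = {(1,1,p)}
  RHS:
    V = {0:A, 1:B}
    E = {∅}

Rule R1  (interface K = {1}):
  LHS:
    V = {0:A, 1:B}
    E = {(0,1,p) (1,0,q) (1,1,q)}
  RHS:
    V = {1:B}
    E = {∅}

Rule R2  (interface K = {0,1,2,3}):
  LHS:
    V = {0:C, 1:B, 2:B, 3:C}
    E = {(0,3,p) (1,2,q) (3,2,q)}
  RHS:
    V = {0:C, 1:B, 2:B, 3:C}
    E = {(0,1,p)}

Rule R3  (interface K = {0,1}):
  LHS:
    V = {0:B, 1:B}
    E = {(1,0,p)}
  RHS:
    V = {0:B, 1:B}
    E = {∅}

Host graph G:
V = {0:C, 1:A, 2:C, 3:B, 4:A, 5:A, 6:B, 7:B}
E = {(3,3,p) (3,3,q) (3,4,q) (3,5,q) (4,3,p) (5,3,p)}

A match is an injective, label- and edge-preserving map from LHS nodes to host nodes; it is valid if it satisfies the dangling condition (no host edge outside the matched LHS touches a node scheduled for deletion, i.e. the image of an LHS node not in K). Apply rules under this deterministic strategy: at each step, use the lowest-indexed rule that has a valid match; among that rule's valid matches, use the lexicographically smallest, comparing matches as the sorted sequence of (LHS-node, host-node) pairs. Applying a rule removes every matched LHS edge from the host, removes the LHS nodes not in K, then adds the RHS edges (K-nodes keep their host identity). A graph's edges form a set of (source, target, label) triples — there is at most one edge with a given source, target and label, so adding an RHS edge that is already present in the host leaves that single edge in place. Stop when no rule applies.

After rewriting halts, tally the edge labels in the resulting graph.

Answer: p:1 q:1

Steps:
start.  V:8 E:6  edges: 3-p->3 3-q->3 3-q->4 3-q->5 4-p->3 5-p->3
1. fire R0 via {0↦1, 1↦3, 2↦6}  →  V:7 E:5  edges: 3-q->3 3-q->4 3-q->5 4-p->3 5-p->3
2. fire R1 via {0↦4, 1↦3}  →  V:6 E:2  edges: 3-q->5 5-p->3
final graph: no rule applies after step 2
NF edges: [(3, 5, 'q'), (5, 3, 'p')]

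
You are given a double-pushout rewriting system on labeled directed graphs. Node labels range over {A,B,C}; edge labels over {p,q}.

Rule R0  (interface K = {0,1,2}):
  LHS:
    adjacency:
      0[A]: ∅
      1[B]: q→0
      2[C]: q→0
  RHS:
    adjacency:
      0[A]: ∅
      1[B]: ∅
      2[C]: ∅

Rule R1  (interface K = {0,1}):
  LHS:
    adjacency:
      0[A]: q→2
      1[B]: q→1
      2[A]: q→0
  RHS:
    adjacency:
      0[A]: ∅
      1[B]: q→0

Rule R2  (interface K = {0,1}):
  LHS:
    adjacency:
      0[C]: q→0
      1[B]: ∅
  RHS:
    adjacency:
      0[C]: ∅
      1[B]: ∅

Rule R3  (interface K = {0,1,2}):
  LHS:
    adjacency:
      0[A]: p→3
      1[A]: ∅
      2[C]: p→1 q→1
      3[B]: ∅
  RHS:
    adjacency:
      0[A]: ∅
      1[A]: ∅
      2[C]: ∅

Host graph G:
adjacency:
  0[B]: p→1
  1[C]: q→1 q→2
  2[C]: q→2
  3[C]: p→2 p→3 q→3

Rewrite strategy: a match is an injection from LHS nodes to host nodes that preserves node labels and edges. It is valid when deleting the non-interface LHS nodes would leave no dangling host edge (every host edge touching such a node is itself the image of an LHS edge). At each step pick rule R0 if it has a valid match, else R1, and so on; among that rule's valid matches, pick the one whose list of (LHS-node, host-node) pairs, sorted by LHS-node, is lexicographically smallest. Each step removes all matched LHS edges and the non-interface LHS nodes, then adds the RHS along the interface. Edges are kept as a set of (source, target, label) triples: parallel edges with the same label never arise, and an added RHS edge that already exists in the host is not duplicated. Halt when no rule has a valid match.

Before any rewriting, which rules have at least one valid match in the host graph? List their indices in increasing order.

R0: no valid match — LHS pattern not found
R1: no valid match — LHS pattern not found
R2: 3 valid matches — {0↦1, 1↦0}, {0↦2, 1↦0}, {0↦3, 1↦0}
R3: no valid match — LHS pattern not found

Answer: [R2]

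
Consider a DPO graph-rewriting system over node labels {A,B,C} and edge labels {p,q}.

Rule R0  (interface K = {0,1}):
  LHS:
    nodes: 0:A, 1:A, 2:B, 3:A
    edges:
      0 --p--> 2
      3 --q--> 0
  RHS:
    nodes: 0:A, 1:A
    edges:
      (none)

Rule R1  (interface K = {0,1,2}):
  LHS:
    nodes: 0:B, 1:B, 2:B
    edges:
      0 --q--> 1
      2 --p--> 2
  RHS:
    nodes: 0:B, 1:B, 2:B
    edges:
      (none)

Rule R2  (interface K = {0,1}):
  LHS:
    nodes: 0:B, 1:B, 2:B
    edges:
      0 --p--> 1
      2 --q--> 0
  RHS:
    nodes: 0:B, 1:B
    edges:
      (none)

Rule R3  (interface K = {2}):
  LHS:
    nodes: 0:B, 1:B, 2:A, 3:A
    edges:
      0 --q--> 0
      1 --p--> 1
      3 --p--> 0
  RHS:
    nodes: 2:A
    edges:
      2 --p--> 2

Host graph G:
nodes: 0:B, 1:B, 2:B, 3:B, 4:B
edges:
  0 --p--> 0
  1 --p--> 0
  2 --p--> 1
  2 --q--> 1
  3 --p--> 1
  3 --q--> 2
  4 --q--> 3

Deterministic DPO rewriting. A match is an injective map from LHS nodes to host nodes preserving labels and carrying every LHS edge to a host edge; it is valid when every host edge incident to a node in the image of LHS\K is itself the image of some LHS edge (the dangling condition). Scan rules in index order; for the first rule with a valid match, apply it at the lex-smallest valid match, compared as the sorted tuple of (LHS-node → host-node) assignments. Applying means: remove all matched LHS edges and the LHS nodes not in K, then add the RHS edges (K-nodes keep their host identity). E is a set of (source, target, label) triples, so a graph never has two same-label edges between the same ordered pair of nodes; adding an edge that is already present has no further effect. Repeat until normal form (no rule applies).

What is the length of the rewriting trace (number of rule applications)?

Answer: 3

Steps:
[0] host  ⇒  5 nodes, 7 edges  {0-p->0 1-p->0 2-p->1 2-q->1 3-p->1 3-q->2 4-q->3}
[1] R1 @ {0↦2, 1↦1, 2↦0}  ⇒  5 nodes, 5 edges  {1-p->0 2-p->1 3-p->1 3-q->2 4-q->3}
[2] R2 @ {0↦3, 1↦1, 2↦4}  ⇒  4 nodes, 3 edges  {1-p->0 2-p->1 3-q->2}
[3] R2 @ {0↦2, 1↦1, 2↦3}  ⇒  3 nodes, 1 edges  {1-p->0}
final graph: no rule applies after step 3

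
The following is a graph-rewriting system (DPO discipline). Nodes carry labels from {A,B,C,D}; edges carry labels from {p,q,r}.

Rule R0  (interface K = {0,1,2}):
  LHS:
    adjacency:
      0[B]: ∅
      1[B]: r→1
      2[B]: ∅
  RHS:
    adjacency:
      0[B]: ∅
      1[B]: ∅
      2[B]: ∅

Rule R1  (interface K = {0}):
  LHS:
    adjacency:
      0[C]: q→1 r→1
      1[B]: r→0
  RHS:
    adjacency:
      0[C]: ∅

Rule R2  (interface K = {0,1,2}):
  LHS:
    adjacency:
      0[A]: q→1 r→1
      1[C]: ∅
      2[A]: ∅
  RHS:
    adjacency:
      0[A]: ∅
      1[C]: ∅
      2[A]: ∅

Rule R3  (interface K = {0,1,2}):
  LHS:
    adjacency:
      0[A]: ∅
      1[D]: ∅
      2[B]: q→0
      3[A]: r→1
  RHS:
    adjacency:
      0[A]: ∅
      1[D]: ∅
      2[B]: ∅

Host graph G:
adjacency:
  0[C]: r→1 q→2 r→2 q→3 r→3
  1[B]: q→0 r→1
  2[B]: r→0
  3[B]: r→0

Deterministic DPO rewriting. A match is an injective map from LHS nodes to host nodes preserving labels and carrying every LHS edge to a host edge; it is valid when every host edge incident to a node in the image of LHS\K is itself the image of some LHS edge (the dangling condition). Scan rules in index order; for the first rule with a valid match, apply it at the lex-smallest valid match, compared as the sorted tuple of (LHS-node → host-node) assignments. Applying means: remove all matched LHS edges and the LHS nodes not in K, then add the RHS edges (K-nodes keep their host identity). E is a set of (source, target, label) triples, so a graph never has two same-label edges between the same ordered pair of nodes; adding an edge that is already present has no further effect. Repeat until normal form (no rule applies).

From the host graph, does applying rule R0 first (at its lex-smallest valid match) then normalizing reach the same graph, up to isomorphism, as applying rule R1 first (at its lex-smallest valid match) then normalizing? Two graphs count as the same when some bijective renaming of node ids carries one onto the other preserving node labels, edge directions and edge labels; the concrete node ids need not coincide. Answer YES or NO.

Answer: NO

Derivation:
branch R0-first: apply at {0↦2, 1↦1, 2↦3} → |E|=8, then 2 more step(s) → NF |V|=2 |E|=2 V={0:C, 1:B} E=0-r->1 1-q->0
branch R1-first: apply at {0↦0, 1↦2} → |E|=6, then 1 more step(s) → NF |V|=2 |E|=3 V={0:C, 1:B} E=0-r->1 1-q->0 1-r->1
graphs not isomorphic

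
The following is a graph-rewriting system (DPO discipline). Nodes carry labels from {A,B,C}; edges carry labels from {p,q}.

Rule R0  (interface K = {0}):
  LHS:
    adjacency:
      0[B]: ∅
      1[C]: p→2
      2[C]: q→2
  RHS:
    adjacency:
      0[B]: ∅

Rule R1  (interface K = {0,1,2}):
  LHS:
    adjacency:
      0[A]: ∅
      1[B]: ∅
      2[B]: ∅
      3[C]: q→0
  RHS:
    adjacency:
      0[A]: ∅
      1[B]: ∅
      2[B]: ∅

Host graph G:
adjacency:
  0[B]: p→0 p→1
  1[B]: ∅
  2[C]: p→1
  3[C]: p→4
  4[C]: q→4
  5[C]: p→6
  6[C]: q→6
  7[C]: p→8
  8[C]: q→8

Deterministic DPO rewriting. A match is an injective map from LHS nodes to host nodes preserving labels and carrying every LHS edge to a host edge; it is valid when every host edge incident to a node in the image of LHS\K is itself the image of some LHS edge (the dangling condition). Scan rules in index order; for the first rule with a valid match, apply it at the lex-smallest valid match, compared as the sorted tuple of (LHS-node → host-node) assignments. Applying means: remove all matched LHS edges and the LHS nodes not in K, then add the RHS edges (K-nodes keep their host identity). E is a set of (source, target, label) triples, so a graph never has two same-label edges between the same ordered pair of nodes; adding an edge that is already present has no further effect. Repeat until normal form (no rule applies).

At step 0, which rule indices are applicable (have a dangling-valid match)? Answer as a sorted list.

Answer: [R0]

Derivation:
R0: 6 valid matches — {0↦0, 1↦3, 2↦4}, {0↦0, 1↦5, 2↦6}, {0↦0, 1↦7, 2↦8} (+3 more)
R1: no valid match — LHS pattern not found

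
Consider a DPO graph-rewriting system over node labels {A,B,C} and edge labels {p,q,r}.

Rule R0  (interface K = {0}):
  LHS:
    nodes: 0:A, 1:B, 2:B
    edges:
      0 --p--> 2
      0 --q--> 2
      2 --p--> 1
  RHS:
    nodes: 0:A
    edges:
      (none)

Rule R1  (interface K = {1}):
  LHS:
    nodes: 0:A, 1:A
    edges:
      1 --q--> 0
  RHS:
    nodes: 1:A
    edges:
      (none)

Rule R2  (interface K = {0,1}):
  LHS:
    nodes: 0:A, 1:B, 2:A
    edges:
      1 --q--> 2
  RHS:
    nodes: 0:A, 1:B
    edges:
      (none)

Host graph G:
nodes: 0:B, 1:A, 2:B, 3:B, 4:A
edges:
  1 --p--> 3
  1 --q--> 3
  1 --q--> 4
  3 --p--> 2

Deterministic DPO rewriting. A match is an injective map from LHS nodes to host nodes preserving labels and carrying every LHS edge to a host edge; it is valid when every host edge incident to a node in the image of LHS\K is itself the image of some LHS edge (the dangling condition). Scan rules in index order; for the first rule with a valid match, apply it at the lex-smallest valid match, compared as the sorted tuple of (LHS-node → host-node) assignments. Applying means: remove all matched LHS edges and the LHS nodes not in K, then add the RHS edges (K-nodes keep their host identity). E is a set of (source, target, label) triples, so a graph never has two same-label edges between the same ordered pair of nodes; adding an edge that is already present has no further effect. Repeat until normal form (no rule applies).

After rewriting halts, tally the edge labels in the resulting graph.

[0] host  ⇒  5 nodes, 4 edges  {1-p->3 1-q->3 1-q->4 3-p->2}
[1] R0 @ {0↦1, 1↦2, 2↦3}  ⇒  3 nodes, 1 edges  {1-q->4}
[2] R1 @ {0↦4, 1↦1}  ⇒  2 nodes, 0 edges  {∅}
normal form: no rule applies after step 2
NF edges: []

Answer: (no edges)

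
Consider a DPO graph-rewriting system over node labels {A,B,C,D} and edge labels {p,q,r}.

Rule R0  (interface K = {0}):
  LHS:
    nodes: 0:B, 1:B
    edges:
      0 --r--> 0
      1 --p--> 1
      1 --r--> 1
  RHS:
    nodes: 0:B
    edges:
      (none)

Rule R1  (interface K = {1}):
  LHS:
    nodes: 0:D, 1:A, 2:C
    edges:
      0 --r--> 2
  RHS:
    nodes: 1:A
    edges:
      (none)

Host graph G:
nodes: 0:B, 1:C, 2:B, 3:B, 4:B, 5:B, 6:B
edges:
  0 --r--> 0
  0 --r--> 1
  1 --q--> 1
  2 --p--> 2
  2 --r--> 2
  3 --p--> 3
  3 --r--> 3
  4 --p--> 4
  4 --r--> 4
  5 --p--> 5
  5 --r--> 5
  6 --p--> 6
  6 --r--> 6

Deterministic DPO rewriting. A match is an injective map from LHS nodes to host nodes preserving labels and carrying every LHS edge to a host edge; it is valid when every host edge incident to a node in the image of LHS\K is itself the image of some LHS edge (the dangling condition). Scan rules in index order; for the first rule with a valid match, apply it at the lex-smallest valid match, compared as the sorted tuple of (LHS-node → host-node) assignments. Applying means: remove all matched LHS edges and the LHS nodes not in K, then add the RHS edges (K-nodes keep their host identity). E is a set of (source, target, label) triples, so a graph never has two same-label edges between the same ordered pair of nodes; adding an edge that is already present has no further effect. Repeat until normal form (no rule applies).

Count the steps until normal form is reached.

Answer: 3

Steps:
[0] host  ⇒  7 nodes, 13 edges  {0-r->0 0-r->1 1-q->1 2-p->2 2-r->2 3-p->3 3-r->3 4-p->4 4-r->4 5-p->5 5-r->5 6-p->6 6-r->6}
[1] R0 @ {0↦0, 1↦2}  ⇒  6 nodes, 10 edges  {0-r->1 1-q->1 3-p->3 3-r->3 4-p->4 4-r->4 5-p->5 5-r->5 6-p->6 6-r->6}
[2] R0 @ {0↦3, 1↦4}  ⇒  5 nodes, 7 edges  {0-r->1 1-q->1 3-p->3 5-p->5 5-r->5 6-p->6 6-r->6}
[3] R0 @ {0↦5, 1↦6}  ⇒  4 nodes, 4 edges  {0-r->1 1-q->1 3-p->3 5-p->5}
halt: no rule applies after step 3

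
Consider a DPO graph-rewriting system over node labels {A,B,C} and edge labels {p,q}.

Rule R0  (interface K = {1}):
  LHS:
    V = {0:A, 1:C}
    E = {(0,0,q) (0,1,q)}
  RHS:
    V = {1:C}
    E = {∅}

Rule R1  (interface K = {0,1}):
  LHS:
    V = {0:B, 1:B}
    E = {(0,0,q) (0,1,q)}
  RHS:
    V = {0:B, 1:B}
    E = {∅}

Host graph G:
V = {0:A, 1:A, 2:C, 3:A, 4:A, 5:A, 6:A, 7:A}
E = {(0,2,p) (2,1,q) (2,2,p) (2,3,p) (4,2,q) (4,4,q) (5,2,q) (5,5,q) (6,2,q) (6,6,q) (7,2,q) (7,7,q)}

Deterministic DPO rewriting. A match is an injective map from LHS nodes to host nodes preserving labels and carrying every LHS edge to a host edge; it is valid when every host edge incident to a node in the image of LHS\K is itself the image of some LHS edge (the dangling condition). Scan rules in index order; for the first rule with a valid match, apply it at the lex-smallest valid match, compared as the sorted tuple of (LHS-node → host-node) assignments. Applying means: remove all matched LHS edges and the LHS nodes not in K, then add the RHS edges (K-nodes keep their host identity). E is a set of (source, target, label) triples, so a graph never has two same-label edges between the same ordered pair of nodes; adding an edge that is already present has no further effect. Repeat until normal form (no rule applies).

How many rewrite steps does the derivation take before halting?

[0] host  ⇒  8 nodes, 12 edges  {0-p->2 2-q->1 2-p->2 2-p->3 4-q->2 4-q->4 5-q->2 5-q->5 6-q->2 6-q->6 7-q->2 7-q->7}
[1] R0 @ {0↦4, 1↦2}  ⇒  7 nodes, 10 edges  {0-p->2 2-q->1 2-p->2 2-p->3 5-q->2 5-q->5 6-q->2 6-q->6 7-q->2 7-q->7}
[2] R0 @ {0↦5, 1↦2}  ⇒  6 nodes, 8 edges  {0-p->2 2-q->1 2-p->2 2-p->3 6-q->2 6-q->6 7-q->2 7-q->7}
[3] R0 @ {0↦6, 1↦2}  ⇒  5 nodes, 6 edges  {0-p->2 2-q->1 2-p->2 2-p->3 7-q->2 7-q->7}
[4] R0 @ {0↦7, 1↦2}  ⇒  4 nodes, 4 edges  {0-p->2 2-q->1 2-p->2 2-p->3}
final graph: no rule applies after step 4

Answer: 4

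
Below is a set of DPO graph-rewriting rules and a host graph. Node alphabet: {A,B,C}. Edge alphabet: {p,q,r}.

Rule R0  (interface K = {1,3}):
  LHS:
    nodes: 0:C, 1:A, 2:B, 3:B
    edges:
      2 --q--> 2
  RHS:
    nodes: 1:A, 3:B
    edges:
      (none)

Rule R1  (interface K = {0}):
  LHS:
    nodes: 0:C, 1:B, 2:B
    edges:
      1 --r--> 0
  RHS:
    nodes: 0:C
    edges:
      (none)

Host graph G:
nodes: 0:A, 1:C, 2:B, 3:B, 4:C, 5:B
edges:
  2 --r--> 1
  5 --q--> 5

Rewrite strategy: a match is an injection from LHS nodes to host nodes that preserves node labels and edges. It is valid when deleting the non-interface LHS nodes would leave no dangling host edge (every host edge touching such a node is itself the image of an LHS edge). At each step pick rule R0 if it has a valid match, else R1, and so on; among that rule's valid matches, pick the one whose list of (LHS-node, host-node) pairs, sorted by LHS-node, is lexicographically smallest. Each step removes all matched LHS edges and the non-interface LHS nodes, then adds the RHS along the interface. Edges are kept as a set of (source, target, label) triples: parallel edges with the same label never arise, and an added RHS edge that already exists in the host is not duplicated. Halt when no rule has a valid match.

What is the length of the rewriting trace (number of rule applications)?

start.  V:6 E:2  edges: 2-r->1 5-q->5
1. fire R0 via {0↦4, 1↦0, 2↦5, 3↦2}  →  V:4 E:1  edges: 2-r->1
2. fire R1 via {0↦1, 1↦2, 2↦3}  →  V:2 E:0  edges: ∅
halt: no rule applies after step 2

Answer: 2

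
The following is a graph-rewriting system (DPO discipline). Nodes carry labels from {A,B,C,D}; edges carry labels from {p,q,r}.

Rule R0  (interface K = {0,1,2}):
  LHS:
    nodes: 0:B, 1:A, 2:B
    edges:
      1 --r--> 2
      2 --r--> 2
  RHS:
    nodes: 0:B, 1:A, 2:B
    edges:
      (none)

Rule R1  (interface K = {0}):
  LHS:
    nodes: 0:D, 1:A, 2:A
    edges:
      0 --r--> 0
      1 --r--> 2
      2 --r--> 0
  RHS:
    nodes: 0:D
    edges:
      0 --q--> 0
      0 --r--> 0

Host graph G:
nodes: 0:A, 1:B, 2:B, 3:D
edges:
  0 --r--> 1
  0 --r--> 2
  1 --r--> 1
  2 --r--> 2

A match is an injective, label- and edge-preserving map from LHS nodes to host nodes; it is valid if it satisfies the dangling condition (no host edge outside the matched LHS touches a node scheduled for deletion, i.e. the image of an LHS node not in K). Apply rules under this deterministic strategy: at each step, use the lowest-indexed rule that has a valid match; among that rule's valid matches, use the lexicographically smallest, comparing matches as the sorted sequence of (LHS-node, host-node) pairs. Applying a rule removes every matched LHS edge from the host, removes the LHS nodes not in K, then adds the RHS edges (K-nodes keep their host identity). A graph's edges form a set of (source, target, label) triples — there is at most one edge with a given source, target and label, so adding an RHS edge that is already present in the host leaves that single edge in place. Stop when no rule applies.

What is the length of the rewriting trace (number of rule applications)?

Answer: 2

Steps:
[0] host  ⇒  4 nodes, 4 edges  {0-r->1 0-r->2 1-r->1 2-r->2}
[1] R0 @ {0↦1, 1↦0, 2↦2}  ⇒  4 nodes, 2 edges  {0-r->1 1-r->1}
[2] R0 @ {0↦2, 1↦0, 2↦1}  ⇒  4 nodes, 0 edges  {∅}
final graph: no rule applies after step 2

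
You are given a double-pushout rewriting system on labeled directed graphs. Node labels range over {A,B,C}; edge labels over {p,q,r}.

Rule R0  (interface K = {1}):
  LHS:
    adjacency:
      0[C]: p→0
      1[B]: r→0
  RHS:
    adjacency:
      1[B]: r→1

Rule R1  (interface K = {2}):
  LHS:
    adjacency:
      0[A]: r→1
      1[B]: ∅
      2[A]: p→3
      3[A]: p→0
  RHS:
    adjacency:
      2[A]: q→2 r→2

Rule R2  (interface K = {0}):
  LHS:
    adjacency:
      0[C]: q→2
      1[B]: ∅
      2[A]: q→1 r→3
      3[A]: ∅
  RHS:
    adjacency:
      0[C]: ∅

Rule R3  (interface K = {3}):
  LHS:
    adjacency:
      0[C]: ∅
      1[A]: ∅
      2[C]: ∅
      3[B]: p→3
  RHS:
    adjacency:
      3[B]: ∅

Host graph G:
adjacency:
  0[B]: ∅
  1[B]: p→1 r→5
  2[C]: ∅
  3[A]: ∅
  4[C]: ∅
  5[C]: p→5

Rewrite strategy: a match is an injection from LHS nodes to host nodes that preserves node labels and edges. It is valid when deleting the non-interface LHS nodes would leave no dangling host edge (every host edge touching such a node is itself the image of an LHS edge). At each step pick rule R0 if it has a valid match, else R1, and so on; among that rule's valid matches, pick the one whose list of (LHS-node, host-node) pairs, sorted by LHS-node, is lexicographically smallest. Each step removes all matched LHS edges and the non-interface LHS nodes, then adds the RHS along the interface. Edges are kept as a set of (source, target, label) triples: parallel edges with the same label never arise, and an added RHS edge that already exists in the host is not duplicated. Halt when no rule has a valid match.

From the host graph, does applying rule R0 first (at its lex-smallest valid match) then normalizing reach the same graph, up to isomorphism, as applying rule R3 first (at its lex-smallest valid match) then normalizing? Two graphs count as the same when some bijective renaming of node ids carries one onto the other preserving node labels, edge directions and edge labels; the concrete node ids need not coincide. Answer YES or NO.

Answer: YES

Steps:
branch R0-first: apply at {0↦5, 1↦1} → |E|=2, then 1 more step(s) → NF |V|=2 |E|=1 V={0:B, 1:B} E=1-r->1
branch R3-first: apply at {0↦2, 1↦3, 2↦4, 3↦1} → |E|=2, then 1 more step(s) → NF |V|=2 |E|=1 V={0:B, 1:B} E=1-r->1
graphs isomorphic (equal up to label-preserving node renaming)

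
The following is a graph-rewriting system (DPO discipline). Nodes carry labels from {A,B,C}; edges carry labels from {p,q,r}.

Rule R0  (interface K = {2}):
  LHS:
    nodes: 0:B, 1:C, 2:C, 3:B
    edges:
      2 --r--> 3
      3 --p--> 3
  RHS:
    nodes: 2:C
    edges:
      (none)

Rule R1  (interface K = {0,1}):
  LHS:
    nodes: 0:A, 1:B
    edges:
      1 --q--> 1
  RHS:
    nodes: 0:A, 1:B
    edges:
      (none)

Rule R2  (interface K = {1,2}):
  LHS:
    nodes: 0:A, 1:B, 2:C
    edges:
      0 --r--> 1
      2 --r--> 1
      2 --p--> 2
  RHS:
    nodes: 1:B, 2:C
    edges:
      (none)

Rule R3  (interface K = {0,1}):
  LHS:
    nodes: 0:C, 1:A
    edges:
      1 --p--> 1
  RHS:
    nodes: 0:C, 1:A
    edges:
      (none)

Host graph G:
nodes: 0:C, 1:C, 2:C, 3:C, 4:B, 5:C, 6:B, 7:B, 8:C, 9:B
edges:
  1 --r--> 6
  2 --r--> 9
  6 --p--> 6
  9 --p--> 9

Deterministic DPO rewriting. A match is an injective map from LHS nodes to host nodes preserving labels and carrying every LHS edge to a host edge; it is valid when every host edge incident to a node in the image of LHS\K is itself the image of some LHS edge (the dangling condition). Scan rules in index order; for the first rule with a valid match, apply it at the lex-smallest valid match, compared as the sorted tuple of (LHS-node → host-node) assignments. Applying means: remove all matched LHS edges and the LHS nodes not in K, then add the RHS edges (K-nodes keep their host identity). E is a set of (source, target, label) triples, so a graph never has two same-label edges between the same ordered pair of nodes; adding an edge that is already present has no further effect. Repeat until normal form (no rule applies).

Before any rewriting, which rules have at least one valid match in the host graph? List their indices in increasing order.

Answer: [R0]

Steps:
R0: 16 valid matches — {0↦4, 1↦0, 2↦1, 3↦6}, {0↦4, 1↦0, 2↦2, 3↦9}, {0↦4, 1↦3, 2↦1, 3↦6} (+13 more)
R1: no valid match — LHS pattern not found
R2: no valid match — LHS pattern not found
R3: no valid match — LHS pattern not found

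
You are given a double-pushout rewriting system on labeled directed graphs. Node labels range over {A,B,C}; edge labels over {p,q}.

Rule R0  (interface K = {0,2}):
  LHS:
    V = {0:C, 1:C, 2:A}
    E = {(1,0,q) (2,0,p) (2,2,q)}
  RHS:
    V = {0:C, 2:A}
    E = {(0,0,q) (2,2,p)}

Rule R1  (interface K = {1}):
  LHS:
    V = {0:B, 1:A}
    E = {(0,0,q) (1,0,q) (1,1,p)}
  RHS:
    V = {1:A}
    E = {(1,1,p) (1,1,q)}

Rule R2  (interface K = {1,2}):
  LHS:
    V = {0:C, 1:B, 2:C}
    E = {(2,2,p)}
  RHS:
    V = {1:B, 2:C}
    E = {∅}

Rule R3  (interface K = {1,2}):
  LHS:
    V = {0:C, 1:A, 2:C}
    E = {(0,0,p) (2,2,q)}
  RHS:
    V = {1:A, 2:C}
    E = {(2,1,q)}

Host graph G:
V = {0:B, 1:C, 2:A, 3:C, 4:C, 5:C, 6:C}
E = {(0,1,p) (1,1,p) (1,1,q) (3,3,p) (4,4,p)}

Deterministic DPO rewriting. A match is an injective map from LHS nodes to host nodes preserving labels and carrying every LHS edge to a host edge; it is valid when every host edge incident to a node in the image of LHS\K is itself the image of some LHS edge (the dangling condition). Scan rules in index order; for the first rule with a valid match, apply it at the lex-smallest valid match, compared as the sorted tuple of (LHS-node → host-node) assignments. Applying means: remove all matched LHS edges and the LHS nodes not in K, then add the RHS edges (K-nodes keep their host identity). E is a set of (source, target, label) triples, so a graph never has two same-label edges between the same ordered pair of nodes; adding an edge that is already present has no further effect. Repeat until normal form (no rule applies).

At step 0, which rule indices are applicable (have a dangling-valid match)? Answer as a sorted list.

Answer: [R2,R3]

Derivation:
R0: no valid match — LHS pattern not found
R1: no valid match — LHS pattern not found
R2: 6 valid matches — {0↦5, 1↦0, 2↦1}, {0↦5, 1↦0, 2↦3}, {0↦5, 1↦0, 2↦4} (+3 more)
R3: 2 valid matches — {0↦3, 1↦2, 2↦1}, {0↦4, 1↦2, 2↦1}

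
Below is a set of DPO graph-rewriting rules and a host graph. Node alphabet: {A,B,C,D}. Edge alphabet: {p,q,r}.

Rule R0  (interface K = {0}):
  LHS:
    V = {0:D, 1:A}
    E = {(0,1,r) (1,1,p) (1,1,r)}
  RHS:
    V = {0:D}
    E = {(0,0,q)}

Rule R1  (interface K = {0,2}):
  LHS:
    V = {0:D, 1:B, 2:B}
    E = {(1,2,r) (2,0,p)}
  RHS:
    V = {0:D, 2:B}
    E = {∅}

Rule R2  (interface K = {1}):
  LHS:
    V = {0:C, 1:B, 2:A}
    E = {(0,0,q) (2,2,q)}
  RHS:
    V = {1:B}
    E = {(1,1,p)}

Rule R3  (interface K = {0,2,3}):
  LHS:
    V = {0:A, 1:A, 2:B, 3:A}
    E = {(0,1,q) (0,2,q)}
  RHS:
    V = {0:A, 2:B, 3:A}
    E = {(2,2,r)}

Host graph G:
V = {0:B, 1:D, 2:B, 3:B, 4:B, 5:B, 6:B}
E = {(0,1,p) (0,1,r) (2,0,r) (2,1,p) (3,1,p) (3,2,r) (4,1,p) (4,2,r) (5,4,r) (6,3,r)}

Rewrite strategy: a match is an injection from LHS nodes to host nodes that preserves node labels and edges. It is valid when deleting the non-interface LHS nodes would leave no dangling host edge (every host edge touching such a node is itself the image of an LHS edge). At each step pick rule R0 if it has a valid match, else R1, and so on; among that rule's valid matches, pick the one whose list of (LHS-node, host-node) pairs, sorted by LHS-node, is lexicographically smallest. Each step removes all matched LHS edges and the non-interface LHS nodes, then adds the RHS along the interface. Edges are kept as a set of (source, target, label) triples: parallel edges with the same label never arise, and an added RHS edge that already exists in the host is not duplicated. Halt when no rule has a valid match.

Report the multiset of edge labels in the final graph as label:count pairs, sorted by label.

initial: |V|=7 |E|=10  E = 0-p->1 0-r->1 2-r->0 2-p->1 3-p->1 3-r->2 4-p->1 4-r->2 5-r->4 6-r->3
step 1: apply R1 at {0↦1, 1↦5, 2↦4}  → |V|=6 |E|=8  E = 0-p->1 0-r->1 2-r->0 2-p->1 3-p->1 3-r->2 4-r->2 6-r->3
step 2: apply R1 at {0↦1, 1↦4, 2↦2}  → |V|=5 |E|=6  E = 0-p->1 0-r->1 2-r->0 3-p->1 3-r->2 6-r->3
step 3: apply R1 at {0↦1, 1↦6, 2↦3}  → |V|=4 |E|=4  E = 0-p->1 0-r->1 2-r->0 3-r->2
final graph: no rule applies after step 3
NF edges: [(0, 1, 'p'), (0, 1, 'r'), (2, 0, 'r'), (3, 2, 'r')]

Answer: p:1 r:3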